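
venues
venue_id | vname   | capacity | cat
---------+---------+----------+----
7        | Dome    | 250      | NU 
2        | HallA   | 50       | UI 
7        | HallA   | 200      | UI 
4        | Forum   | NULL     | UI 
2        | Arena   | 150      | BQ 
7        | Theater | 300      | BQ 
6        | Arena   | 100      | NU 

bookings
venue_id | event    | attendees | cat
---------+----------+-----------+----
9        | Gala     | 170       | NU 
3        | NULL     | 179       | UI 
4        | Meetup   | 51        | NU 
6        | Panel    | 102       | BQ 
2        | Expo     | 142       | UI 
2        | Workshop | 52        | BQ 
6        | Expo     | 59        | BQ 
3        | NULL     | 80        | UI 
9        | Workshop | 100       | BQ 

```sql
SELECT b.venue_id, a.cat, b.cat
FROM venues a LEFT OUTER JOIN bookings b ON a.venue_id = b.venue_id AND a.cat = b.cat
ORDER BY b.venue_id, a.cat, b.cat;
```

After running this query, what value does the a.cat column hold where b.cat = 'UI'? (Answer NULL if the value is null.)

UI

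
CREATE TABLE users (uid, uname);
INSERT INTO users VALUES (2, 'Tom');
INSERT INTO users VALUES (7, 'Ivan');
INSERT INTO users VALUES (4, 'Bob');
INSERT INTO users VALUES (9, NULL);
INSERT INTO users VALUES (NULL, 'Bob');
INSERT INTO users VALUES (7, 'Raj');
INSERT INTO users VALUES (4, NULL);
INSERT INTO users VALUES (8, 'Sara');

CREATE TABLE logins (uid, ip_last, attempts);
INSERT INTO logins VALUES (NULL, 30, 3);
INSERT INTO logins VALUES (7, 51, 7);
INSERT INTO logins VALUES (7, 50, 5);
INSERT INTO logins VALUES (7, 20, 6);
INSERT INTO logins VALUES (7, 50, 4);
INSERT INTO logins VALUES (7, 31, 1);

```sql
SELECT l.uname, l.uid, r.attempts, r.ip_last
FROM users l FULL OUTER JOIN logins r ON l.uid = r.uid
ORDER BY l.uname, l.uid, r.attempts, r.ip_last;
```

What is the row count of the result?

17

FULL OUTER JOIN keeps every row from both sides; unmatched rows get NULL for the other side's columns.
Matching on l.uid = r.uid. A NULL in a compared column never satisfies the condition.
Matched pairs: 10; unmatched l rows kept: 6; unmatched r rows kept: 1.
Total: 10 matched + 7 padded = 17 rows.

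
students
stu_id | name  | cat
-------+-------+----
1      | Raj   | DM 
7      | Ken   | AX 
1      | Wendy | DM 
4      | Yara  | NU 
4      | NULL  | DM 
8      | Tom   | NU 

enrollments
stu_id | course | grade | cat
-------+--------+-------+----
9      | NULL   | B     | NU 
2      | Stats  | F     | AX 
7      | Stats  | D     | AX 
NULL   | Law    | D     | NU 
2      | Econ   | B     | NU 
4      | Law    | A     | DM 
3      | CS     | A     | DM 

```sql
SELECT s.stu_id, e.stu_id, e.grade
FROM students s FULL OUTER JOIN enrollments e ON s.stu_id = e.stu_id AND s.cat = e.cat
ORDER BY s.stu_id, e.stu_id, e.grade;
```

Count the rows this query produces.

11

FULL OUTER JOIN keeps every row from both sides; unmatched rows get NULL for the other side's columns.
Matching on s.stu_id = e.stu_id AND s.cat = e.cat. A NULL in a compared column never satisfies the condition.
- s[0] stu_id=1, cat=DM → no match; kept with NULLs on the e side.
- s[1] stu_id=7, cat=AX → 1 match(es) in e → 1 row(s).
- s[2] stu_id=1, cat=DM → no match; kept with NULLs on the e side.
- s[3] stu_id=4, cat=NU → no match; kept with NULLs on the e side.
- s[4] stu_id=4, cat=DM → 1 match(es) in e → 1 row(s).
- s[5] stu_id=8, cat=NU → no match; kept with NULLs on the e side.
- plus 5 unmatched e row(s), each kept with NULL s columns.
Total: 2 matched + 9 padded = 11 rows.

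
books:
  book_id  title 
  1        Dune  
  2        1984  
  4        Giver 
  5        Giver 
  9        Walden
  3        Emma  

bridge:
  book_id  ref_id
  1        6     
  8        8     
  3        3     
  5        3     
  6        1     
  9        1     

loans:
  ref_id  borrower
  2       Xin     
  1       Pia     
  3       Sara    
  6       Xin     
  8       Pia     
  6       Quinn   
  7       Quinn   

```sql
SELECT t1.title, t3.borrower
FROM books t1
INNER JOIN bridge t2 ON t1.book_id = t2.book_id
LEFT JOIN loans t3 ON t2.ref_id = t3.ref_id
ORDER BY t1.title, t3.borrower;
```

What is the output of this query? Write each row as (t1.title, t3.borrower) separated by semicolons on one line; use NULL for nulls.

Step 1 — t1 INNER JOIN t2 on book_id → 4 row(s).
Then LEFT JOIN `loans t3` on ref_id: each of those 4 rows is kept; rows whose t2.ref_id has no match in t3 get NULL for t3's columns.

(Dune, Quinn); (Dune, Xin); (Emma, Sara); (Giver, Sara); (Walden, Pia)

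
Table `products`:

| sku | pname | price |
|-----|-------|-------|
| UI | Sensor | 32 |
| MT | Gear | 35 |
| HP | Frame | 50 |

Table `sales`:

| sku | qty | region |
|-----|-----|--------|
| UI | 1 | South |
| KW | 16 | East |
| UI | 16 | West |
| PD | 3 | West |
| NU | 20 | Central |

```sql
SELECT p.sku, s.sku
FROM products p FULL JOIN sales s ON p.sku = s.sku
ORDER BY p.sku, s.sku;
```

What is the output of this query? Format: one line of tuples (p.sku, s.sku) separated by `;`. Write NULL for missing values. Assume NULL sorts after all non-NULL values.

FULL OUTER JOIN keeps every row from both sides; unmatched rows get NULL for the other side's columns.
Matching on p.sku = s.sku.
Matched pairs: 2; unmatched p rows kept: 2; unmatched s rows kept: 3.

(HP, NULL); (MT, NULL); (UI, UI); (UI, UI); (NULL, KW); (NULL, NU); (NULL, PD)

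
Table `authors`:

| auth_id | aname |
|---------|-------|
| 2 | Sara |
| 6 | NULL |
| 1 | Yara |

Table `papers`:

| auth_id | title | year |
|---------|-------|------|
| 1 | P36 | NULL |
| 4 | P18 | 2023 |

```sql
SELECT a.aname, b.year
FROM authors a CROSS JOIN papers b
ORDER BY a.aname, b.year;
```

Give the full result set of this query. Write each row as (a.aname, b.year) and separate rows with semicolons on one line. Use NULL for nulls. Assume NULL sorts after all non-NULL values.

(Sara, 2023); (Sara, NULL); (Yara, 2023); (Yara, NULL); (NULL, 2023); (NULL, NULL)

CROSS JOIN pairs every row of `authors` with every row of `papers`: 3 × 2 = 6 rows.
After projecting and ordering:
a.aname | b.year
Sara | 2023
Sara | NULL
Yara | 2023
Yara | NULL
NULL | 2023
NULL | NULL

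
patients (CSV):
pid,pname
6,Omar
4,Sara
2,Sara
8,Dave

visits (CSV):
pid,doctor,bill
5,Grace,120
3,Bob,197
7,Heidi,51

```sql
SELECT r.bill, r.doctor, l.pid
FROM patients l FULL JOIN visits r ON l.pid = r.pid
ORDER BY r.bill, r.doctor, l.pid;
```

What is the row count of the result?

7

FULL OUTER JOIN keeps every row from both sides; unmatched rows get NULL for the other side's columns.
Matching on l.pid = r.pid.
- pid=6: no r row matches, row kept with r columns NULL.
- pid=4: no r row matches, row kept with r columns NULL.
- pid=2: no r row matches, row kept with r columns NULL.
- pid=8: no r row matches, row kept with r columns NULL.
- 3 r row(s) had no l match → kept, l columns NULL.
Total: 0 matched + 7 padded = 7 rows.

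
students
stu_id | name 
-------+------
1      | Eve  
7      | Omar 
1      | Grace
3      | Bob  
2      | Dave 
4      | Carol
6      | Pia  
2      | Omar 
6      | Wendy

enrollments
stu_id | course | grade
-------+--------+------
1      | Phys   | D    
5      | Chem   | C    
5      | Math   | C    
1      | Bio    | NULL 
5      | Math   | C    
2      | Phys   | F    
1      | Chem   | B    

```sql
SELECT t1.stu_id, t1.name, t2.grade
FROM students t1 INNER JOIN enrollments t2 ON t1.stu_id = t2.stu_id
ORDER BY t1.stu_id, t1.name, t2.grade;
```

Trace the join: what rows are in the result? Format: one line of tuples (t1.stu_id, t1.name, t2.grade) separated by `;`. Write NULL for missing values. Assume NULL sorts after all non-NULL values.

(1, Eve, B); (1, Eve, D); (1, Eve, NULL); (1, Grace, B); (1, Grace, D); (1, Grace, NULL); (2, Dave, F); (2, Omar, F)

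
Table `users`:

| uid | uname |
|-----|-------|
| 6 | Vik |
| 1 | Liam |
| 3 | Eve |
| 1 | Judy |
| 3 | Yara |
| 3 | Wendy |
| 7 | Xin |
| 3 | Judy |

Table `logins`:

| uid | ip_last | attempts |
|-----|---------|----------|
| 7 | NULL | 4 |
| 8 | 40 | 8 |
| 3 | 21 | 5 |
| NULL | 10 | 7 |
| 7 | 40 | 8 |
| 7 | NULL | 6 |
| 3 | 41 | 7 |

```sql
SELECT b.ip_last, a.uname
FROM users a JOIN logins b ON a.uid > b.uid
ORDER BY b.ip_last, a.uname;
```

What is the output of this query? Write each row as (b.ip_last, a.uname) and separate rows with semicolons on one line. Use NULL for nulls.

INNER JOIN keeps only pairs where the ON condition holds.
Matching on a.uid > b.uid. A NULL in a compared column never satisfies the condition.
- a[0] uid=6 → 2 match(es) in b → 2 row(s).
- a[1] uid=1 → no match; dropped.
- a[2] uid=3 → no match; dropped.
- a[3] uid=1 → no match; dropped.
- a[4] uid=3 → no match; dropped.
- a[5] uid=3 → no match; dropped.
- a[6] uid=7 → 2 match(es) in b → 2 row(s).
- a[7] uid=3 → no match; dropped.
After projecting and ordering:
b.ip_last | a.uname
21 | Vik
21 | Xin
41 | Vik
41 | Xin

(21, Vik); (21, Xin); (41, Vik); (41, Xin)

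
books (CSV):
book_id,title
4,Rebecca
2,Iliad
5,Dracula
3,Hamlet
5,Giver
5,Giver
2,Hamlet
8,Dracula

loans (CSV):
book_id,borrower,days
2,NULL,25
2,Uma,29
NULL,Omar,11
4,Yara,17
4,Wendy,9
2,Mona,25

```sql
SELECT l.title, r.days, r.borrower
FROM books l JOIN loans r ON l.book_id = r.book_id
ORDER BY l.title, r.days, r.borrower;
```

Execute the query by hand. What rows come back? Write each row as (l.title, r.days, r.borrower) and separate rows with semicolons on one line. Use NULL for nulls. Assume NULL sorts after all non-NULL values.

(Hamlet, 25, Mona); (Hamlet, 25, NULL); (Hamlet, 29, Uma); (Iliad, 25, Mona); (Iliad, 25, NULL); (Iliad, 29, Uma); (Rebecca, 9, Wendy); (Rebecca, 17, Yara)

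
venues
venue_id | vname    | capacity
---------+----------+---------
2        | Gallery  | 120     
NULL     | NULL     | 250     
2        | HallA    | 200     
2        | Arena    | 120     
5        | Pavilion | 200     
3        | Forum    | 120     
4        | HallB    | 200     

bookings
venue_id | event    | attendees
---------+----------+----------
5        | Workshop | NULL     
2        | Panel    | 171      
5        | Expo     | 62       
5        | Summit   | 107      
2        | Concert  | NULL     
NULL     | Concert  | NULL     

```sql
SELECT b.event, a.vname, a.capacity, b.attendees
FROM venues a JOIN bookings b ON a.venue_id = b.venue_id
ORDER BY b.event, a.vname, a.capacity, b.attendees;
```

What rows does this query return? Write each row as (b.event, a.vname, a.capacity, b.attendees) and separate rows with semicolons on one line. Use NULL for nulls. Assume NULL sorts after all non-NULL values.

INNER JOIN keeps only pairs where the ON condition holds.
Matching on a.venue_id = b.venue_id. A NULL in a compared column never satisfies the condition.
- a row (venue_id=2): matches 2 b row(s) → 2 output row(s).
- a row (venue_id=NULL): no match → dropped.
- a row (venue_id=2): matches 2 b row(s) → 2 output row(s).
- a row (venue_id=2): matches 2 b row(s) → 2 output row(s).
- a row (venue_id=5): matches 3 b row(s) → 3 output row(s).
- a row (venue_id=3): no match → dropped.
- a row (venue_id=4): no match → dropped.
After projecting and ordering:
b.event | a.vname | a.capacity | b.attendees
Concert | Arena | 120 | NULL
Concert | Gallery | 120 | NULL
Concert | HallA | 200 | NULL
Expo | Pavilion | 200 | 62
Panel | Arena | 120 | 171
Panel | Gallery | 120 | 171
Panel | HallA | 200 | 171
Summit | Pavilion | 200 | 107
Workshop | Pavilion | 200 | NULL

(Concert, Arena, 120, NULL); (Concert, Gallery, 120, NULL); (Concert, HallA, 200, NULL); (Expo, Pavilion, 200, 62); (Panel, Arena, 120, 171); (Panel, Gallery, 120, 171); (Panel, HallA, 200, 171); (Summit, Pavilion, 200, 107); (Workshop, Pavilion, 200, NULL)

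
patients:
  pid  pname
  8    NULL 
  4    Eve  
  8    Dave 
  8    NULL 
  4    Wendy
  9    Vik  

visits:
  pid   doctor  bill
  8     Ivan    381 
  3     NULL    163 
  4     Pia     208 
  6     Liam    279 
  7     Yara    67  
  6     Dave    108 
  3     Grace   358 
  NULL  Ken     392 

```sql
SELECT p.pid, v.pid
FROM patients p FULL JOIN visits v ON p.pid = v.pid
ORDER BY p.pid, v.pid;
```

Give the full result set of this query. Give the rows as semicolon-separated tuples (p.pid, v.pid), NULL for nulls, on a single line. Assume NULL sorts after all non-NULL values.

(4, 4); (4, 4); (8, 8); (8, 8); (8, 8); (9, NULL); (NULL, 3); (NULL, 3); (NULL, 6); (NULL, 6); (NULL, 7); (NULL, NULL)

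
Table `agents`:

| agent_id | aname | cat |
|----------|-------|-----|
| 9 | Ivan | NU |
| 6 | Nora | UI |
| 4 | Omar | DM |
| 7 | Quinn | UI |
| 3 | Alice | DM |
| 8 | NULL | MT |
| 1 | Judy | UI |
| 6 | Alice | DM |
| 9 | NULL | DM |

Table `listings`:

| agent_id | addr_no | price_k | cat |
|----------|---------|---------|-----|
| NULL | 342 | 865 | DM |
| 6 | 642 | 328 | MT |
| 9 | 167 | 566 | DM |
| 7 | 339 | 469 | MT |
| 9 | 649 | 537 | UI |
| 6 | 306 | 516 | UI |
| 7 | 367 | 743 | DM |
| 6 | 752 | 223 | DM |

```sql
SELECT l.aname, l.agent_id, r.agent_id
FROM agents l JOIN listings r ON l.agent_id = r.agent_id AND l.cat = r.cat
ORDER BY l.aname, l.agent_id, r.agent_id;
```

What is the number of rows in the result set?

INNER JOIN keeps only pairs where the ON condition holds.
Matching on l.agent_id = r.agent_id AND l.cat = r.cat. A NULL in a compared column never satisfies the condition.
Matched pairs: 3.
Total: 3 rows.

3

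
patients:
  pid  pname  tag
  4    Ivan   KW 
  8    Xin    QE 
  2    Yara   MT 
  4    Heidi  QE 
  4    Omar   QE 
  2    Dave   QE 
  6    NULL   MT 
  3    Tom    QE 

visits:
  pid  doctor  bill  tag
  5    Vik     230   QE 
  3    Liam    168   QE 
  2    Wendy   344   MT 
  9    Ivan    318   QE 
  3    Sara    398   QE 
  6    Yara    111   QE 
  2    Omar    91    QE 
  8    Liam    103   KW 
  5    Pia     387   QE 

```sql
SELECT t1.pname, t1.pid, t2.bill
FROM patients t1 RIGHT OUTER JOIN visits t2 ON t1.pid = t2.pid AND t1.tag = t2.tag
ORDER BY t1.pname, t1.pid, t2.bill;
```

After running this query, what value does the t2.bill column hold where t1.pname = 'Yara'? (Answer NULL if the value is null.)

344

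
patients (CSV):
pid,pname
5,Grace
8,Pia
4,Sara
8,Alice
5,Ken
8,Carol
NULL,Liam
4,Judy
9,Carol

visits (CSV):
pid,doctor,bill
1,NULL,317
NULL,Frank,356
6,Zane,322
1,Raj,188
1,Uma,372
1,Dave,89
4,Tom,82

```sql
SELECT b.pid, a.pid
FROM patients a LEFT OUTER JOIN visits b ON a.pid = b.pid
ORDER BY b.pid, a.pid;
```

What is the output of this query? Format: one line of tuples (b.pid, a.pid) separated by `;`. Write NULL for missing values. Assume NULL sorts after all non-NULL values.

LEFT JOIN keeps every row from `patients`; unmatched rows get NULL for `visits`'s columns.
Matching on a.pid = b.pid. A NULL in a compared column never satisfies the condition.
- pid=5: no b row matches, row kept with b columns NULL.
- pid=8: no b row matches, row kept with b columns NULL.
- pid=4: 1 matching b row(s), so 1 row(s) emitted.
- pid=8: no b row matches, row kept with b columns NULL.
- pid=5: no b row matches, row kept with b columns NULL.
- pid=8: no b row matches, row kept with b columns NULL.
- pid=NULL: no b row matches, row kept with b columns NULL.
- pid=4: 1 matching b row(s), so 1 row(s) emitted.
- pid=9: no b row matches, row kept with b columns NULL.
After projecting and ordering:
b.pid | a.pid
4 | 4
4 | 4
NULL | 5
NULL | 5
NULL | 8
NULL | 8
NULL | 8
NULL | 9
NULL | NULL

(4, 4); (4, 4); (NULL, 5); (NULL, 5); (NULL, 8); (NULL, 8); (NULL, 8); (NULL, 9); (NULL, NULL)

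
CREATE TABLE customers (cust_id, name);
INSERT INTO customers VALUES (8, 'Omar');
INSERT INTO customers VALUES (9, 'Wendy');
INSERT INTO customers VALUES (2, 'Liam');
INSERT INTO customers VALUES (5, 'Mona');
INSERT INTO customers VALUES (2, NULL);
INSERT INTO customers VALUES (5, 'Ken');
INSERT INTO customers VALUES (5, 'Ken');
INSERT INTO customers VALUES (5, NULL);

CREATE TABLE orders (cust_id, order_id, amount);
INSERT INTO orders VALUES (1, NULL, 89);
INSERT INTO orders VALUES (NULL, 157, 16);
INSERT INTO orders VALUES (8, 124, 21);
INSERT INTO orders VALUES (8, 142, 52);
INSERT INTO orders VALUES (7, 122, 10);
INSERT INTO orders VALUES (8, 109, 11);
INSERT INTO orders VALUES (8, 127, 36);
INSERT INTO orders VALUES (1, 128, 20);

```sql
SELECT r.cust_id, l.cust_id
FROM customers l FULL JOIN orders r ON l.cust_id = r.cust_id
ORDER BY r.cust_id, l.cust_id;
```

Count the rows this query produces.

FULL OUTER JOIN keeps every row from both sides; unmatched rows get NULL for the other side's columns.
Matching on l.cust_id = r.cust_id. A NULL in a compared column never satisfies the condition.
Matched pairs: 4; unmatched l rows kept: 7; unmatched r rows kept: 4.
Total: 4 matched + 11 padded = 15 rows.

15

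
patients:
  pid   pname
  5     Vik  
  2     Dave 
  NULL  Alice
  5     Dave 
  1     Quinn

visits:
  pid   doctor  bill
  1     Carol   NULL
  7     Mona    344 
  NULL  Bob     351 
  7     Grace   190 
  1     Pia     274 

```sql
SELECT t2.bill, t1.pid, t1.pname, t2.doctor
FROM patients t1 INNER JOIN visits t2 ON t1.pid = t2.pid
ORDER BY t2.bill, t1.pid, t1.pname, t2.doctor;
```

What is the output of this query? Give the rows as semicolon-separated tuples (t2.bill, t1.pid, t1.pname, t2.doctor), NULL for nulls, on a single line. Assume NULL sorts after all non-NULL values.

(274, 1, Quinn, Pia); (NULL, 1, Quinn, Carol)

INNER JOIN keeps only pairs where the ON condition holds.
Matching on t1.pid = t2.pid. A NULL in a compared column never satisfies the condition.
- t1 (pid=5) has no partner → excluded.
- t1 (pid=2) has no partner → excluded.
- t1 (pid=NULL) has no partner → excluded.
- t1 (pid=5) has no partner → excluded.
- t1 (pid=1) pairs with 2 row(s) of t2.
After projecting and ordering:
t2.bill | t1.pid | t1.pname | t2.doctor
274 | 1 | Quinn | Pia
NULL | 1 | Quinn | Carol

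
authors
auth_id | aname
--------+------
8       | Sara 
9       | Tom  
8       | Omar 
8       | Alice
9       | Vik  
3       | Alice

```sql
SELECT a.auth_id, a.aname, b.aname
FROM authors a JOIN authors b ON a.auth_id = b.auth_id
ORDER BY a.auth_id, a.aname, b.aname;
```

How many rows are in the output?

INNER JOIN keeps only pairs where the ON condition holds.
Matching on a.auth_id = b.auth_id.
Matched pairs: 14.
Total: 14 rows.

14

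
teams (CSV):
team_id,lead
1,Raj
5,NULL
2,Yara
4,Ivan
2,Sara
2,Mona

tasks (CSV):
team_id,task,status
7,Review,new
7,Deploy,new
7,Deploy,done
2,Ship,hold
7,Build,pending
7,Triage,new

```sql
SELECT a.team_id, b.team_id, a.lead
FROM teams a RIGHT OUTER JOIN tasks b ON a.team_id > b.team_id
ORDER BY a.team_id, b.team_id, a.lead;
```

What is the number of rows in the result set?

RIGHT JOIN keeps every row from `tasks`; unmatched rows get NULL for `teams`'s columns.
Matching on a.team_id > b.team_id.
- team_id=1: no matching b row.
- team_id=5: 1 matching b row(s), so 1 row(s) emitted.
- team_id=2: no matching b row.
- team_id=4: 1 matching b row(s), so 1 row(s) emitted.
- team_id=2: no matching b row.
- team_id=2: no matching b row.
- plus 5 unmatched b row(s), each kept with NULL a columns.
Total: 2 matched + 5 padded = 7 rows.

7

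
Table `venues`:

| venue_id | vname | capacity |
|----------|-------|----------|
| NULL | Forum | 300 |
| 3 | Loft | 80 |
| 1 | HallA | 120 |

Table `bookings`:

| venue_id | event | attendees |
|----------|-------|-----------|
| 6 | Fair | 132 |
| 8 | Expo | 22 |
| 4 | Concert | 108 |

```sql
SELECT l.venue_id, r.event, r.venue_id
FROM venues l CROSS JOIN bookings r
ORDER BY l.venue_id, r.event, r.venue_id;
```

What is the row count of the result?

9

CROSS JOIN pairs every row of `venues` with every row of `bookings`: 3 × 3 = 9 rows.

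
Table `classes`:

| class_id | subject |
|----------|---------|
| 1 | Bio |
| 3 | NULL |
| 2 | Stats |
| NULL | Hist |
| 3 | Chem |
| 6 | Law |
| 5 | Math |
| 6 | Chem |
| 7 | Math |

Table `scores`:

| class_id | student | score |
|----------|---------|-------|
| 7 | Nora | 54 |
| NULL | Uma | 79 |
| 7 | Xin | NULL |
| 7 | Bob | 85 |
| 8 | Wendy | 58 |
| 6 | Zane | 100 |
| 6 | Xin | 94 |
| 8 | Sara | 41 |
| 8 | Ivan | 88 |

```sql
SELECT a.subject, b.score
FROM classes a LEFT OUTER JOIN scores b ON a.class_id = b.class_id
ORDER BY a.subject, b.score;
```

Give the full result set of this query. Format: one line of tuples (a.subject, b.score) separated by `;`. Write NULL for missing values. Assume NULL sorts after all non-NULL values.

(Bio, NULL); (Chem, 94); (Chem, 100); (Chem, NULL); (Hist, NULL); (Law, 94); (Law, 100); (Math, 54); (Math, 85); (Math, NULL); (Math, NULL); (Stats, NULL); (NULL, NULL)

LEFT JOIN keeps every row from `classes`; unmatched rows get NULL for `scores`'s columns.
Matching on a.class_id = b.class_id. A NULL in a compared column never satisfies the condition.
- a[0] class_id=1 → no match; kept with NULLs on the b side.
- a[1] class_id=3 → no match; kept with NULLs on the b side.
- a[2] class_id=2 → no match; kept with NULLs on the b side.
- a[3] class_id=NULL → no match; kept with NULLs on the b side.
- a[4] class_id=3 → no match; kept with NULLs on the b side.
- a[5] class_id=6 → 2 match(es) in b → 2 row(s).
- a[6] class_id=5 → no match; kept with NULLs on the b side.
- a[7] class_id=6 → 2 match(es) in b → 2 row(s).
- a[8] class_id=7 → 3 match(es) in b → 3 row(s).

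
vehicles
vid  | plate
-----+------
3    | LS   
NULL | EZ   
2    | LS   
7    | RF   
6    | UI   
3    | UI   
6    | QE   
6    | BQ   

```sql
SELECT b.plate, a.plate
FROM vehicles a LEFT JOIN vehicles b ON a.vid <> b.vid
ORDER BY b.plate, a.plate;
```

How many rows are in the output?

LEFT JOIN keeps every row from `vehicles a`; unmatched rows get NULL for `vehicles b`'s columns.
Matching on a.vid <> b.vid. A NULL in a compared column never satisfies the condition.
- a row (vid=3): matches 5 b row(s) → 5 output row(s).
- a row (vid=NULL): no match → kept, b columns NULL.
- a row (vid=2): matches 6 b row(s) → 6 output row(s).
- a row (vid=7): matches 6 b row(s) → 6 output row(s).
- a row (vid=6): matches 4 b row(s) → 4 output row(s).
- a row (vid=3): matches 5 b row(s) → 5 output row(s).
- a row (vid=6): matches 4 b row(s) → 4 output row(s).
- a row (vid=6): matches 4 b row(s) → 4 output row(s).
Total: 34 matched + 1 padded = 35 rows.

35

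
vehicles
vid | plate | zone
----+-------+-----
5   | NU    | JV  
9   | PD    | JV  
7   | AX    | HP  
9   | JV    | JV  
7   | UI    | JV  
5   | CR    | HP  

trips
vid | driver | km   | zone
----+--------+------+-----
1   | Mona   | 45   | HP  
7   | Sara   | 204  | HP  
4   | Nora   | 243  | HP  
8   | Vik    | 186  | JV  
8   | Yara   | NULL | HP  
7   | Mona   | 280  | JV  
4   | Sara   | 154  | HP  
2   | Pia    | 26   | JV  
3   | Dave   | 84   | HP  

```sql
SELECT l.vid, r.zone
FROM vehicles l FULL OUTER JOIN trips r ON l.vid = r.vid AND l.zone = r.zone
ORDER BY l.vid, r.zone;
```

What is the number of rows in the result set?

FULL OUTER JOIN keeps every row from both sides; unmatched rows get NULL for the other side's columns.
Matching on l.vid = r.vid AND l.zone = r.zone.
- vid=5, zone=JV: no r row matches, row kept with r columns NULL.
- vid=9, zone=JV: no r row matches, row kept with r columns NULL.
- vid=7, zone=HP: 1 matching r row(s), so 1 row(s) emitted.
- vid=9, zone=JV: no r row matches, row kept with r columns NULL.
- vid=7, zone=JV: 1 matching r row(s), so 1 row(s) emitted.
- vid=5, zone=HP: no r row matches, row kept with r columns NULL.
- 7 row(s) from r found no l partner → padded with NULL.
Total: 2 matched + 11 padded = 13 rows.

13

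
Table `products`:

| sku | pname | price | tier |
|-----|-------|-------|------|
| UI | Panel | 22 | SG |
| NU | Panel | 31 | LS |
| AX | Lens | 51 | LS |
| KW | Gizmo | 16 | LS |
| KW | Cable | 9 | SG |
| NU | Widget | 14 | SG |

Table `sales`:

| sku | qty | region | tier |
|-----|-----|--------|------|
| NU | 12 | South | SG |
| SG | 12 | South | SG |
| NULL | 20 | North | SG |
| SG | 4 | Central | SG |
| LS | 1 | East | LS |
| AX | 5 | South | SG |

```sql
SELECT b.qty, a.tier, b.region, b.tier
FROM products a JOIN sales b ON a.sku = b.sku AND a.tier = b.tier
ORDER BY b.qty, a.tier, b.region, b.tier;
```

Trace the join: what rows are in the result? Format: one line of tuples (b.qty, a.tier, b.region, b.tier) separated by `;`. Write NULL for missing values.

(12, SG, South, SG)

INNER JOIN keeps only pairs where the ON condition holds.
Matching on a.sku = b.sku AND a.tier = b.tier. A NULL in a compared column never satisfies the condition.
- a (sku=UI, tier=SG) has no partner → excluded.
- a (sku=NU, tier=LS) has no partner → excluded.
- a (sku=AX, tier=LS) has no partner → excluded.
- a (sku=KW, tier=LS) has no partner → excluded.
- a (sku=KW, tier=SG) has no partner → excluded.
- a (sku=NU, tier=SG) pairs with 1 row(s) of b.
After projecting and ordering:
b.qty | a.tier | b.region | b.tier
12 | SG | South | SG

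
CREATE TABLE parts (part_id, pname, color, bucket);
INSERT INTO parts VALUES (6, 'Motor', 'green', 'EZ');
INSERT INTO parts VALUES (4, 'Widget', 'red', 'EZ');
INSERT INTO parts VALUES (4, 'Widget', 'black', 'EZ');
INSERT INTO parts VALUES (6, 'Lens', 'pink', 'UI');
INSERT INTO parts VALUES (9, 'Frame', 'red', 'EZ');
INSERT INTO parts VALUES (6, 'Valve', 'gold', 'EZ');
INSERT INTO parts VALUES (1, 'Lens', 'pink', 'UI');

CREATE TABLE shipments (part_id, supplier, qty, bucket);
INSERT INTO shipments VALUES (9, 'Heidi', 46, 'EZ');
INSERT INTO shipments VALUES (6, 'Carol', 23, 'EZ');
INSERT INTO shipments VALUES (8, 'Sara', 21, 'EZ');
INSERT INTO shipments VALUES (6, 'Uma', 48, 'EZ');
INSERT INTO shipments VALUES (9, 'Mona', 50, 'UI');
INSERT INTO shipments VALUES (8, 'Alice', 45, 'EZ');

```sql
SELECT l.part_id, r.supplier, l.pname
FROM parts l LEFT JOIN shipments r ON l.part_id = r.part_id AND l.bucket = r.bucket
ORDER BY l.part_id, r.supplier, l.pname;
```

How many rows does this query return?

LEFT JOIN keeps every row from `parts`; unmatched rows get NULL for `shipments`'s columns.
Matching on l.part_id = r.part_id AND l.bucket = r.bucket.
- l (part_id=6, bucket=EZ) pairs with 2 row(s) of r.
- l (part_id=4, bucket=EZ) has no partner → padded with NULL.
- l (part_id=4, bucket=EZ) has no partner → padded with NULL.
- l (part_id=6, bucket=UI) has no partner → padded with NULL.
- l (part_id=9, bucket=EZ) pairs with 1 row(s) of r.
- l (part_id=6, bucket=EZ) pairs with 2 row(s) of r.
- l (part_id=1, bucket=UI) has no partner → padded with NULL.
Total: 5 matched + 4 padded = 9 rows.

9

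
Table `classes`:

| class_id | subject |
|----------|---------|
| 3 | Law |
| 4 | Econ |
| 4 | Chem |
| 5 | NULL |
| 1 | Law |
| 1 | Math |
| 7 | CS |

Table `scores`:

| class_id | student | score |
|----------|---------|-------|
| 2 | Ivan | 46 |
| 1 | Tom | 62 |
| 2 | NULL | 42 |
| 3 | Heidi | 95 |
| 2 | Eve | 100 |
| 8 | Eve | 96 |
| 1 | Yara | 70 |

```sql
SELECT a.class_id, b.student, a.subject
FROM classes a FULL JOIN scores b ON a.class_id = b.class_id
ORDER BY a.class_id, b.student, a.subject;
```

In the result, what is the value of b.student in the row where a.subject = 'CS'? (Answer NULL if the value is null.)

NULL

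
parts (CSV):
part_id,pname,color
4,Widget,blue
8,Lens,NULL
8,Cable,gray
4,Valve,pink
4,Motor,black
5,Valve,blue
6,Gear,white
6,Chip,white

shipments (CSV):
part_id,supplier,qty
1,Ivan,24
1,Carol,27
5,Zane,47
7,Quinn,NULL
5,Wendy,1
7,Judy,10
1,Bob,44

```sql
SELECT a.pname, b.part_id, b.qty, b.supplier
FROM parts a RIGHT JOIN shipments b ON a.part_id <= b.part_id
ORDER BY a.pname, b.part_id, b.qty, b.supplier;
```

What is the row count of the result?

RIGHT JOIN keeps every row from `shipments`; unmatched rows get NULL for `parts`'s columns.
Matching on a.part_id <= b.part_id.
- a row (part_id=4): matches 4 b row(s) → 4 output row(s).
- a row (part_id=8): no match.
- a row (part_id=8): no match.
- a row (part_id=4): matches 4 b row(s) → 4 output row(s).
- a row (part_id=4): matches 4 b row(s) → 4 output row(s).
- a row (part_id=5): matches 4 b row(s) → 4 output row(s).
- a row (part_id=6): matches 2 b row(s) → 2 output row(s).
- a row (part_id=6): matches 2 b row(s) → 2 output row(s).
- 3 b row(s) had no a match → kept, a columns NULL.
Total: 20 matched + 3 padded = 23 rows.

23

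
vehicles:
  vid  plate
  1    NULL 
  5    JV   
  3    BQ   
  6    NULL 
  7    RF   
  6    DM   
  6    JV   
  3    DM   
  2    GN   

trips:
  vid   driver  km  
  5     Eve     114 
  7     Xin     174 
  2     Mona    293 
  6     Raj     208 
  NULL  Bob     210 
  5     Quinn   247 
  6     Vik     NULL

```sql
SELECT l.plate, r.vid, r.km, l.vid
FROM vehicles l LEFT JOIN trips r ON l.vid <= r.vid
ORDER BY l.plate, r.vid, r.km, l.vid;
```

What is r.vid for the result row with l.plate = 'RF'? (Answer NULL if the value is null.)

LEFT JOIN keeps every row from `vehicles`; unmatched rows get NULL for `trips`'s columns.
Matching on l.vid <= r.vid. A NULL in a compared column never satisfies the condition.
- l[0] vid=1 → 6 match(es) in r → 6 row(s).
- l[1] vid=5 → 5 match(es) in r → 5 row(s).
- l[2] vid=3 → 5 match(es) in r → 5 row(s).
- l[3] vid=6 → 3 match(es) in r → 3 row(s).
- l[4] vid=7 → 1 match(es) in r → 1 row(s).
- l[5] vid=6 → 3 match(es) in r → 3 row(s).
- l[6] vid=6 → 3 match(es) in r → 3 row(s).
- l[7] vid=3 → 5 match(es) in r → 5 row(s).
- l[8] vid=2 → 6 match(es) in r → 6 row(s).

7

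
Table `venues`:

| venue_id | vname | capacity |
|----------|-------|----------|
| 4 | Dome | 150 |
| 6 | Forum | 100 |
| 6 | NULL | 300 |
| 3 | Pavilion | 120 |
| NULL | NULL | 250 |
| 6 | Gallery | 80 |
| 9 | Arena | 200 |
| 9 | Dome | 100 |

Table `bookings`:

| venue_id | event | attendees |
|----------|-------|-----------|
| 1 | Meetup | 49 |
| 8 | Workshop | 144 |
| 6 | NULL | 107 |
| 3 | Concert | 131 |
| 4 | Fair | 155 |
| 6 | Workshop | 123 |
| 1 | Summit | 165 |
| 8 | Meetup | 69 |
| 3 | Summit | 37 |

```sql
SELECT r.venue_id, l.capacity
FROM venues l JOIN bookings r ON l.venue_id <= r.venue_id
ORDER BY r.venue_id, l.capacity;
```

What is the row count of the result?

24

INNER JOIN keeps only pairs where the ON condition holds.
Matching on l.venue_id <= r.venue_id. A NULL in a compared column never satisfies the condition.
- l[0] venue_id=4 → 5 match(es) in r → 5 row(s).
- l[1] venue_id=6 → 4 match(es) in r → 4 row(s).
- l[2] venue_id=6 → 4 match(es) in r → 4 row(s).
- l[3] venue_id=3 → 7 match(es) in r → 7 row(s).
- l[4] venue_id=NULL → no match; dropped.
- l[5] venue_id=6 → 4 match(es) in r → 4 row(s).
- l[6] venue_id=9 → no match; dropped.
- l[7] venue_id=9 → no match; dropped.
Total: 24 rows.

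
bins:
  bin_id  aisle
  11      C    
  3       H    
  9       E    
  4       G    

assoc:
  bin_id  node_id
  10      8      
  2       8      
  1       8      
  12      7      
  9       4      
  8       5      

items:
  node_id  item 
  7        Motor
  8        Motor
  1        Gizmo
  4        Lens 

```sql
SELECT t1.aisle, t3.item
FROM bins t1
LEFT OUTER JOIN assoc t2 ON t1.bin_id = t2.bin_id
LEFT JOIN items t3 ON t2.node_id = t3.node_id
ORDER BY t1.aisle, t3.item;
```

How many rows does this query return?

Joins associate left-to-right: bins LEFT JOIN assoc on bin_id gives 4 intermediate row(s).
Then LEFT JOIN `items t3` on node_id: each of those 4 rows is kept; rows whose t2.node_id has no match in t3 get NULL for t3's columns.
Result: 4 row(s).

4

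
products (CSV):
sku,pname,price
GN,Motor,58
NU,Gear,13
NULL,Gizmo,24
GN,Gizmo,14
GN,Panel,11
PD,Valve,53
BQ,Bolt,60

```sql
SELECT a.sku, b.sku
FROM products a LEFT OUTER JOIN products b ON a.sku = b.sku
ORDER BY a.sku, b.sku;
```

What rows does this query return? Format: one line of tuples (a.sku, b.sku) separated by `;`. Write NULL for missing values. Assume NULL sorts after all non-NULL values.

LEFT JOIN keeps every row from `products a`; unmatched rows get NULL for `products b`'s columns.
Matching on a.sku = b.sku. A NULL in a compared column never satisfies the condition.
- a row (sku=GN): matches 3 b row(s) → 3 output row(s).
- a row (sku=NU): matches 1 b row(s) → 1 output row(s).
- a row (sku=NULL): no match → kept, b columns NULL.
- a row (sku=GN): matches 3 b row(s) → 3 output row(s).
- a row (sku=GN): matches 3 b row(s) → 3 output row(s).
- a row (sku=PD): matches 1 b row(s) → 1 output row(s).
- a row (sku=BQ): matches 1 b row(s) → 1 output row(s).

(BQ, BQ); (GN, GN); (GN, GN); (GN, GN); (GN, GN); (GN, GN); (GN, GN); (GN, GN); (GN, GN); (GN, GN); (NU, NU); (PD, PD); (NULL, NULL)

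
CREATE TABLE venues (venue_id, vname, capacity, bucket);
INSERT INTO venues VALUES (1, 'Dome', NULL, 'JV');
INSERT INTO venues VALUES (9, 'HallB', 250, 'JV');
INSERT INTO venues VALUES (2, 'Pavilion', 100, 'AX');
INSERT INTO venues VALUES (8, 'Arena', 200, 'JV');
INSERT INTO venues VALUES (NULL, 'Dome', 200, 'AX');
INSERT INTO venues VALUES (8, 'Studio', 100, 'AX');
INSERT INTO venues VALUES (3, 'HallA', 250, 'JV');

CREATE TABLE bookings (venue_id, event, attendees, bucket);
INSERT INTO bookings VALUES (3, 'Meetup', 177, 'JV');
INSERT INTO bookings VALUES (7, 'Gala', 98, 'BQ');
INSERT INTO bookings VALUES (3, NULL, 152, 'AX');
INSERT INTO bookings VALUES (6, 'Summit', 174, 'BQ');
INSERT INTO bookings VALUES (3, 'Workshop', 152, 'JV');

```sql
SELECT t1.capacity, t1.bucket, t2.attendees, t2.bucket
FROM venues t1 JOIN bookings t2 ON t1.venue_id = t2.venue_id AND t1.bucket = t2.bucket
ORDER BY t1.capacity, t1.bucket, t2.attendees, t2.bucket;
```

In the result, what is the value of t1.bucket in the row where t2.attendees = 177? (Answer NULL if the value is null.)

INNER JOIN keeps only pairs where the ON condition holds.
Matching on t1.venue_id = t2.venue_id AND t1.bucket = t2.bucket. A NULL in a compared column never satisfies the condition.
- t1 (venue_id=1, bucket=JV) has no partner → excluded.
- t1 (venue_id=9, bucket=JV) has no partner → excluded.
- t1 (venue_id=2, bucket=AX) has no partner → excluded.
- t1 (venue_id=8, bucket=JV) has no partner → excluded.
- t1 (venue_id=NULL, bucket=AX) has no partner → excluded.
- t1 (venue_id=8, bucket=AX) has no partner → excluded.
- t1 (venue_id=3, bucket=JV) pairs with 2 row(s) of t2.

JV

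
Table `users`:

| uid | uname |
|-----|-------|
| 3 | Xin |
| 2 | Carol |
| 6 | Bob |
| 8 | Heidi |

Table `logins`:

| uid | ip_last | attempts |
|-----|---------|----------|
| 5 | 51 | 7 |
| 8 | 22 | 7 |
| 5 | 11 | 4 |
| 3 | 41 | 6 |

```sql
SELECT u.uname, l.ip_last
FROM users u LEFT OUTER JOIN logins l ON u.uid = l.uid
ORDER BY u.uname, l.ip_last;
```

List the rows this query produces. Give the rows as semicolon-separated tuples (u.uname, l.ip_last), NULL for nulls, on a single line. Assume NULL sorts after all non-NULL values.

(Bob, NULL); (Carol, NULL); (Heidi, 22); (Xin, 41)

LEFT JOIN keeps every row from `users`; unmatched rows get NULL for `logins`'s columns.
Matching on u.uid = l.uid.
Matched pairs: 2; unmatched u rows kept: 2.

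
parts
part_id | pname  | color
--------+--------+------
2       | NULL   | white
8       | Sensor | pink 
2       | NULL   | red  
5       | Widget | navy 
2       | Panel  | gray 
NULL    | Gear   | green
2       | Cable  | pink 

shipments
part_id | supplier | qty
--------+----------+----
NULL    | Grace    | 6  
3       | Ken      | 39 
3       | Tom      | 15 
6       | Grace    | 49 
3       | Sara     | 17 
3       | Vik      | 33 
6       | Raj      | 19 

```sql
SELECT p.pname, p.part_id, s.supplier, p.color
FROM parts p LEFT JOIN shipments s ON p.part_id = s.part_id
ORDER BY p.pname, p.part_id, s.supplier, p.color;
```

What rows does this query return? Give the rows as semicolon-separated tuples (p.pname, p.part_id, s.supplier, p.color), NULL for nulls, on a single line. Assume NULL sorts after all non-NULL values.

(Cable, 2, NULL, pink); (Gear, NULL, NULL, green); (Panel, 2, NULL, gray); (Sensor, 8, NULL, pink); (Widget, 5, NULL, navy); (NULL, 2, NULL, red); (NULL, 2, NULL, white)

LEFT JOIN keeps every row from `parts`; unmatched rows get NULL for `shipments`'s columns.
Matching on p.part_id = s.part_id. A NULL in a compared column never satisfies the condition.
- p[0] part_id=2 → no match; kept with NULLs on the s side.
- p[1] part_id=8 → no match; kept with NULLs on the s side.
- p[2] part_id=2 → no match; kept with NULLs on the s side.
- p[3] part_id=5 → no match; kept with NULLs on the s side.
- p[4] part_id=2 → no match; kept with NULLs on the s side.
- p[5] part_id=NULL → no match; kept with NULLs on the s side.
- p[6] part_id=2 → no match; kept with NULLs on the s side.
After projecting and ordering:
p.pname | p.part_id | s.supplier | p.color
Cable | 2 | NULL | pink
Gear | NULL | NULL | green
Panel | 2 | NULL | gray
Sensor | 8 | NULL | pink
Widget | 5 | NULL | navy
NULL | 2 | NULL | red
NULL | 2 | NULL | white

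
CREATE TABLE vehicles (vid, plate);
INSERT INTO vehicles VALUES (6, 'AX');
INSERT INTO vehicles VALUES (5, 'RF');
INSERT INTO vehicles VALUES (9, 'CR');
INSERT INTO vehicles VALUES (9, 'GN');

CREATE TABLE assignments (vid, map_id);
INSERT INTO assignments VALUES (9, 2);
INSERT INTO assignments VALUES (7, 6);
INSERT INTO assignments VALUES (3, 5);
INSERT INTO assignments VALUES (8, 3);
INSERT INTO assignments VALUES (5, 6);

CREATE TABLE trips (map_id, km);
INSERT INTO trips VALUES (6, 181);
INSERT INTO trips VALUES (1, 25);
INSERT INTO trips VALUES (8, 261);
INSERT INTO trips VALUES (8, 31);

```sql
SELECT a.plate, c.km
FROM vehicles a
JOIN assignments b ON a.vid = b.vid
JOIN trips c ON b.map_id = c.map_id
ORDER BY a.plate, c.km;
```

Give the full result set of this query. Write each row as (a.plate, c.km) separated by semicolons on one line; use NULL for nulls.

(RF, 181)

Evaluate left to right. First `vehicles a INNER JOIN assignments b` on vid: 3 row(s).
Then INNER JOIN `trips c` on map_id: keep only rows whose b.map_id appears in c.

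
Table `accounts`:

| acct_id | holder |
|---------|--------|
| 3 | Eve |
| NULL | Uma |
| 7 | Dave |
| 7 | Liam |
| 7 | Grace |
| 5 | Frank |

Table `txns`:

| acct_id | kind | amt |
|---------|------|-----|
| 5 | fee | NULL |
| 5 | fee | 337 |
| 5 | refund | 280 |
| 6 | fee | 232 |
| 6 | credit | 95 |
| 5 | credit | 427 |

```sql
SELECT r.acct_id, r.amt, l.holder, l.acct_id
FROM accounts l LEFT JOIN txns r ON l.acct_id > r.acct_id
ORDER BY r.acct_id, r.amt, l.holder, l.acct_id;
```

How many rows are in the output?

21

LEFT JOIN keeps every row from `accounts`; unmatched rows get NULL for `txns`'s columns.
Matching on l.acct_id > r.acct_id. A NULL in a compared column never satisfies the condition.
- acct_id=3: no r row matches, row kept with r columns NULL.
- acct_id=NULL: no r row matches, row kept with r columns NULL.
- acct_id=7: 6 matching r row(s), so 6 row(s) emitted.
- acct_id=7: 6 matching r row(s), so 6 row(s) emitted.
- acct_id=7: 6 matching r row(s), so 6 row(s) emitted.
- acct_id=5: no r row matches, row kept with r columns NULL.
Total: 18 matched + 3 padded = 21 rows.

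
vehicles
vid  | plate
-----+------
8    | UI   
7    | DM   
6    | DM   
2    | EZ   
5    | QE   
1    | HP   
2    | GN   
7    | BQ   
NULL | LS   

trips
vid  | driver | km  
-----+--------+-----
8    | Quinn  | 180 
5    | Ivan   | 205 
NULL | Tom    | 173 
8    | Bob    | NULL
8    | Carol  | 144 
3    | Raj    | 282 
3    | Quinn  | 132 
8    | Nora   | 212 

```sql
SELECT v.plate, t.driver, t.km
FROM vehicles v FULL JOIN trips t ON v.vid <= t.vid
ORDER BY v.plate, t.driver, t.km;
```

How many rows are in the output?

44

FULL OUTER JOIN keeps every row from both sides; unmatched rows get NULL for the other side's columns.
Matching on v.vid <= t.vid. A NULL in a compared column never satisfies the condition.
Matched pairs: 42; unmatched v rows kept: 1; unmatched t rows kept: 1.
Total: 42 matched + 2 padded = 44 rows.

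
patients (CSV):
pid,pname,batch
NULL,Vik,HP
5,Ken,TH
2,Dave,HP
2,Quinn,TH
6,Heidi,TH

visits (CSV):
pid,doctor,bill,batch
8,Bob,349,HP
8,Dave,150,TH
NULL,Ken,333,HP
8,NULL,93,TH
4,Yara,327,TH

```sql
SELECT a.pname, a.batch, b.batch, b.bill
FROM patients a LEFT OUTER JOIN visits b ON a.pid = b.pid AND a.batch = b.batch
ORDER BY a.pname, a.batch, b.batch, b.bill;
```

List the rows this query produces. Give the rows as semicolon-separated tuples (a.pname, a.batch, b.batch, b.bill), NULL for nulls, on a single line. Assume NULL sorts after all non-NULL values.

(Dave, HP, NULL, NULL); (Heidi, TH, NULL, NULL); (Ken, TH, NULL, NULL); (Quinn, TH, NULL, NULL); (Vik, HP, NULL, NULL)

LEFT JOIN keeps every row from `patients`; unmatched rows get NULL for `visits`'s columns.
Matching on a.pid = b.pid AND a.batch = b.batch. A NULL in a compared column never satisfies the condition.
Matched pairs: 0; unmatched a rows kept: 5.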